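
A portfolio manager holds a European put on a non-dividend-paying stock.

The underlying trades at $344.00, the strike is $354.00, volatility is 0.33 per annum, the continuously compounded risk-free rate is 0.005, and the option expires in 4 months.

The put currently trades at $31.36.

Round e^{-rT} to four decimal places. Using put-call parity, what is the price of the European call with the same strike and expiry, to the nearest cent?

$21.96

exp(−rT) = exp(−0.005·0.3333) = 0.9983
Put-call parity: C − P = S − K·e^(−rT) = 344 − 354·0.9983 = 344 − 353.3982 = -9.3982
C = P + (C − P) = 31.36 + (-9.3982) = 21.9618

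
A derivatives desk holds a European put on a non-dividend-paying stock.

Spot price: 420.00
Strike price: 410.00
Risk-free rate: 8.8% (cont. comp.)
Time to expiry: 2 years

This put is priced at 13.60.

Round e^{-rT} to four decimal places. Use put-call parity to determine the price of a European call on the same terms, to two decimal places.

exp(−rT) = exp(−0.088·2) = 0.8386
Put-call parity: C − P = S − K·e^(−rT) = 420 − 410·0.8386 = 420 − 343.8260 = 76.1740
C = P + (C − P) = 13.60 + (76.1740) = 89.7740

89.77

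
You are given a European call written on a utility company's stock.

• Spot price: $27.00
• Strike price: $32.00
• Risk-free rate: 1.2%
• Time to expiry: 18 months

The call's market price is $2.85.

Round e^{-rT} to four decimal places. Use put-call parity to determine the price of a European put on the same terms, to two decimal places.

exp(−rT) = exp(−0.012·1.5) = 0.9822
Put-call parity: C − P = S − K·e^(−rT) = 27 − 32·0.9822 = 27 − 31.4304 = -4.4304
P = C − (C − P) = 2.85 − (-4.4304) = 7.2804

$7.28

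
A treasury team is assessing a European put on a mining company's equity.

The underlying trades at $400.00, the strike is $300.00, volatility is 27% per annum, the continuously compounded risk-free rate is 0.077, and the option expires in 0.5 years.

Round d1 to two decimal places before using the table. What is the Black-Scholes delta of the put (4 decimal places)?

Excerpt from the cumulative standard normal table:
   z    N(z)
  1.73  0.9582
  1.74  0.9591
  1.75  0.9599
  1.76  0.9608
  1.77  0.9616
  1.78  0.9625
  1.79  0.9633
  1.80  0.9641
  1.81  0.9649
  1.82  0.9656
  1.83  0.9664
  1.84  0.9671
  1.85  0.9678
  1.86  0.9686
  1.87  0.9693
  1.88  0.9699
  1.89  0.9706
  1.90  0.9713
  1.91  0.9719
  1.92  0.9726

T = 0.5;  σ√T = 0.1909
d₁ = [ln(400/300) + (0.077 + 0.27²/2)·0.5] / 0.1909 = [0.2877 + 0.0567] / 0.1909 = 1.8039 ≈ 1.80
N(d₁) = N(1.80) = 0.9641
Δ_put = N(d₁) − 1 = 0.9641 − 1 = -0.0359

-0.0359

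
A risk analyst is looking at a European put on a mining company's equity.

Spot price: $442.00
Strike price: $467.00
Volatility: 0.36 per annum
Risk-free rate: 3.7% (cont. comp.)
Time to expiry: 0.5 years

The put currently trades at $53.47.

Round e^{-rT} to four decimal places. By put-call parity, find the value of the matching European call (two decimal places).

$37.02

exp(−rT) = exp(−0.037·0.5) = 0.9817
Put-call parity: C − P = S − K·e^(−rT) = 442 − 467·0.9817 = 442 − 458.4539 = -16.4539
C = P + (C − P) = 53.47 + (-16.4539) = 37.0161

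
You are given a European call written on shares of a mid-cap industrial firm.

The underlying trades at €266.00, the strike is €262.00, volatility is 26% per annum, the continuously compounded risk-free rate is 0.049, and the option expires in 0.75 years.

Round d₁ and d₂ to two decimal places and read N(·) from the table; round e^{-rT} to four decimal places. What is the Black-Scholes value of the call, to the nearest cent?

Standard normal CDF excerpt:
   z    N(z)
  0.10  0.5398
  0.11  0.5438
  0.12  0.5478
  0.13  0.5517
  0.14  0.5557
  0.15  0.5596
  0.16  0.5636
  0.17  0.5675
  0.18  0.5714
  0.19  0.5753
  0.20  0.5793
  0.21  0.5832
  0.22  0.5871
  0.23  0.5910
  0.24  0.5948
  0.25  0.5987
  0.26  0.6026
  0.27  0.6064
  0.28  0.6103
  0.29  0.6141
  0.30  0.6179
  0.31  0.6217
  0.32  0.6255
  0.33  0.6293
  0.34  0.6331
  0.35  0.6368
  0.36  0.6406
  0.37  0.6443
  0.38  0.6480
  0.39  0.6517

€30.06

T = 0.75;  σ√T = 0.2252
d₁ = [ln(266/262) + (0.049 + 0.26²/2)·0.75] / 0.2252 = [0.0152 + 0.0621] / 0.2252 = 0.3431 ≈ 0.34
d₂ = d₁ − σ√T = 0.3431 − 0.2252 = 0.1179 ≈ 0.12
exp(−rT) = exp(−0.049·0.75) = 0.9639
N(d₁) = N(0.34) = 0.6331;  N(d₂) = N(0.12) = 0.5478
C = 266·0.6331 − 262·0.9639·0.5478 = 168.4046 − 138.3424 = 30.0622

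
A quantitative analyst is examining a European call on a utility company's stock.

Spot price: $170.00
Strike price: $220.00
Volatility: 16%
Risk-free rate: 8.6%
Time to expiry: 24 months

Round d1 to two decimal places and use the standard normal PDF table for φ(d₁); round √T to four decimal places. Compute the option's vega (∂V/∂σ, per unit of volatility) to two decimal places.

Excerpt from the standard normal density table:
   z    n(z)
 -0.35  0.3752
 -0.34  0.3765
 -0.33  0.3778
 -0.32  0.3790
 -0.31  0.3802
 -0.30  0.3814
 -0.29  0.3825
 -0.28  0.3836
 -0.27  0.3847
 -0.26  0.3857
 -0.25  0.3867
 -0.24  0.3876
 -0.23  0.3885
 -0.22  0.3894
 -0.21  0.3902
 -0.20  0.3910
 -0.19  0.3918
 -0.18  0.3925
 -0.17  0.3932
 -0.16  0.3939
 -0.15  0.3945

92.49

σ√T = 0.16 × 1.4142 = 0.2263
d₁ = [ln(170/220) + (0.086 + ½·0.16²)·2] / (σ√T) = (-0.2578 + 0.1976) / 0.2263 = -0.2662 → -0.27
√T = √2 = 1.4142
φ(d₁) = φ(-0.27) = 0.3847
vega = S·φ(d₁)·√T = 170·0.3847·1.4142 = 92.4873
(The put has the same vega.)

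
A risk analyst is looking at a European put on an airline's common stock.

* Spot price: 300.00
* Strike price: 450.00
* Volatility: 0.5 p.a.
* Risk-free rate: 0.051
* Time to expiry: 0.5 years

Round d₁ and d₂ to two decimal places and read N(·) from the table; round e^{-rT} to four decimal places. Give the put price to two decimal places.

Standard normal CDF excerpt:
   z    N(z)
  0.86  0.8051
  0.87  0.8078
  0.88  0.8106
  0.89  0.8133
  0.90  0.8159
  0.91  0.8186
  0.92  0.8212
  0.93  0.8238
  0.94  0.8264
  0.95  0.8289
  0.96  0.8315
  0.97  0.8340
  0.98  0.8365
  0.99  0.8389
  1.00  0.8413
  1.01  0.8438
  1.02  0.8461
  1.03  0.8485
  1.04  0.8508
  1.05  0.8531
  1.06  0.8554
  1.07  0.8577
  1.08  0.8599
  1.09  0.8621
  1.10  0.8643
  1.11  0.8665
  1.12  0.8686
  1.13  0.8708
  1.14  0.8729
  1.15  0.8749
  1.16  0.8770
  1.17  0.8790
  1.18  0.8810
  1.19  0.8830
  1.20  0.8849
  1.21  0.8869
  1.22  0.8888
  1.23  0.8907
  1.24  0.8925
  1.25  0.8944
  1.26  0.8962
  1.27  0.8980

T = 0.5;  σ√T = 0.3536
d₁ = [ln(300/450) + (0.051 + ½·0.5²)·0.5] / (σ√T) = (-0.4055 + 0.0880) / 0.3536 = -0.8979 which rounds to -0.90
d₂ = -0.8979 − 0.3536 = -1.2515 which rounds to -1.25
e^(−rT) = e^(−0.051·0.5) = 0.9748
P = 450·0.9748·N(1.25) − 300·N(0.90) = 450·0.9748·0.8944 − 300·0.8159 = 392.3375 − 244.7700 = 147.5675

147.57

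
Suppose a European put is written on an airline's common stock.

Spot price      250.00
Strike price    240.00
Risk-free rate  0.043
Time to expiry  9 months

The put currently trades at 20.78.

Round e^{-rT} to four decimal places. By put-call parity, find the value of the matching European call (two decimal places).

38.39

exp(−rT) = exp(−0.043·0.75) = 0.9683
Put-call parity: C − P = S − K·e^(−rT) = 250 − 240·0.9683 = 250 − 232.3920 = 17.6080
C = P + (C − P) = 20.78 + (17.6080) = 38.3880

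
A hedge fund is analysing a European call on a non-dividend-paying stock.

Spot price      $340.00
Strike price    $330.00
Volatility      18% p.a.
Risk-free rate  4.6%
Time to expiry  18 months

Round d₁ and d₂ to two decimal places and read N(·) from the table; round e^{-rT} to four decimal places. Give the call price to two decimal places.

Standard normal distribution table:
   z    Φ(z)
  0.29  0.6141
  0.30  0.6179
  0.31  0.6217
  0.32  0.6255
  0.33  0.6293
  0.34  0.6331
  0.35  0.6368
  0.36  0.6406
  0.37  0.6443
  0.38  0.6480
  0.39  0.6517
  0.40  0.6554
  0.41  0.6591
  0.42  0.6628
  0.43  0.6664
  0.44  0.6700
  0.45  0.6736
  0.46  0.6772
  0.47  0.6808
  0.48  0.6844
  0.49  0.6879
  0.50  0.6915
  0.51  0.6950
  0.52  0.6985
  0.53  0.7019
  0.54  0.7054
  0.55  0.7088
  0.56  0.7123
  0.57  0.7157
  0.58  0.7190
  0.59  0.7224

σ√T = 0.18 × 1.2247 = 0.2205
d₁ = [ln(340/330) + (0.046 + 0.18²/2)·1.5] / 0.2205 = [0.0299 + 0.0933] / 0.2205 = 0.5586 ⇒ 0.56
d₂ = d₁ − σ√T = 0.5586 − 0.2205 = 0.3382 ⇒ 0.34
exp(−rT) = exp(−0.046·1.5) = 0.9333
N(d₁) = N(0.56) = 0.7123;  N(d₂) = N(0.34) = 0.6331
C = 340·0.7123 − 330·0.9333·0.6331 = 242.1820 − 194.9878 = 47.1942

$47.19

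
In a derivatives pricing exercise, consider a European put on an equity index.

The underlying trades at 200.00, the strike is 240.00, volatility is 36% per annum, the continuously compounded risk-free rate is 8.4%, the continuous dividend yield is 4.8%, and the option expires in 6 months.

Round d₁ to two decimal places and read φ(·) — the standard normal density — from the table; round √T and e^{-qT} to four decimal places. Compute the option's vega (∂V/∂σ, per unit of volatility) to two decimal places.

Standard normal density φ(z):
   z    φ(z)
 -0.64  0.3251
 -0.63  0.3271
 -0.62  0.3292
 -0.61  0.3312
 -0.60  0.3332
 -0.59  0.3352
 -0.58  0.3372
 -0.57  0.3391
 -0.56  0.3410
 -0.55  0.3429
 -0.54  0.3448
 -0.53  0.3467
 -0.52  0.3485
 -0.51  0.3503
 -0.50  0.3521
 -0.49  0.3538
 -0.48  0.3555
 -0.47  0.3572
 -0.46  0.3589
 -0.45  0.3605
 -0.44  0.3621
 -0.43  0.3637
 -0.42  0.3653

48.12

σ√T = 0.36·√0.5 = 0.2546
d₁ = [ln(200/240) + (0.084 − 0.048 + ½·0.36²)·0.5] / (σ√T) = (-0.1823 + 0.0504) / 0.2546 = -0.5182 ≈ -0.52
√T = √0.5 = 0.7071
φ(d₁) = φ(-0.52) = 0.3485
exp(−qT) = exp(−0.048·0.5) = 0.9763
vega = S·exp(−qT)·φ(d₁)·√T = 200·0.9763·0.3485·0.7071 = 48.1168
(Vega is the same for a European call and put with the same parameters.)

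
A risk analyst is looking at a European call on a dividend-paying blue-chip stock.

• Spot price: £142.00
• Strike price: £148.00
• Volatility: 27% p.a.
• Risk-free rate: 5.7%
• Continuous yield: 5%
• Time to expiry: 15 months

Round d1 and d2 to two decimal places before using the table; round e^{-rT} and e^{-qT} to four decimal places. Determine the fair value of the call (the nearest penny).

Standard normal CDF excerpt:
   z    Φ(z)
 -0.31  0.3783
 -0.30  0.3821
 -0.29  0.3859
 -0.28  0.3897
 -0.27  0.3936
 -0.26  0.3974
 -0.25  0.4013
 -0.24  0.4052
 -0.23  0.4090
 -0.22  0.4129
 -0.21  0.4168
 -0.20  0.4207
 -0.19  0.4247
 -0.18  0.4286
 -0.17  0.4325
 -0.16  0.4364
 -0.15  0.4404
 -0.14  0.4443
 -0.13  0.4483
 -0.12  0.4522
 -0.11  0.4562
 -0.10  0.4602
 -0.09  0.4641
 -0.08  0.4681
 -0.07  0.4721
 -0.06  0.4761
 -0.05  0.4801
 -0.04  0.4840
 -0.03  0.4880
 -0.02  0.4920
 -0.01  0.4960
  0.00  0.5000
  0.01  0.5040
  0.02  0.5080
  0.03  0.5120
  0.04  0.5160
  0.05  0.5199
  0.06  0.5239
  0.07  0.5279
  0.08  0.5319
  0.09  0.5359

£14.06

σ√T = 0.27·√1.25 = 0.3019
d₁ = [ln(142/148) + (0.057 − 0.05 + 0.27²/2)·1.25] / 0.3019 = [-0.0414 + 0.0543] / 0.3019 = 0.0428 ≈ 0.04
d₂ = d₁ − σ√T = 0.0428 − 0.3019 = -0.2590 ≈ -0.26
e^(−qT) = e^(−0.05·1.25) = 0.9394;  e^(−rT) = e^(−0.057·1.25) = 0.9312
C = 142·0.9394·N(0.04) − 148·0.9312·N(-0.26) = 142·0.9394·0.5160 − 148·0.9312·0.3974 = 68.8317 − 54.7687 = 14.0630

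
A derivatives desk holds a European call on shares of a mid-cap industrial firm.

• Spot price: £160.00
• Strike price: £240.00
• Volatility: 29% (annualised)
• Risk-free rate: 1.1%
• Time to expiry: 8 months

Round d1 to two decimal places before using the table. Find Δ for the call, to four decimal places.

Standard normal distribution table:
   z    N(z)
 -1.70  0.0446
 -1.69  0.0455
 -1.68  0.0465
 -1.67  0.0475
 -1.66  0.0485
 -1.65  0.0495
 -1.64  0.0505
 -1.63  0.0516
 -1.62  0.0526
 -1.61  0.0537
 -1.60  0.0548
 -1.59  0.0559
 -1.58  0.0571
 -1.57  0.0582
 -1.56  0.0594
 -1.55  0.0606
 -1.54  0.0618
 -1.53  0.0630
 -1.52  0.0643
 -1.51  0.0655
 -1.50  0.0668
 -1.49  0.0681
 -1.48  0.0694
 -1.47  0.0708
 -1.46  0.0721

σ√T = 0.29 × 0.8165 = 0.2368
ln(S/K) + (r + σ²/2)T = ln(160/240) + (0.011 + 0.29²/2)·0.6667 = -0.4055 + 0.0354 = -0.3701
d₁ = -0.3701 / 0.2368 = -1.5630 ≈ -1.56
N(d₁) = N(-1.56) = 0.0594
Δ_call = N(d₁) = 0.0594

0.0594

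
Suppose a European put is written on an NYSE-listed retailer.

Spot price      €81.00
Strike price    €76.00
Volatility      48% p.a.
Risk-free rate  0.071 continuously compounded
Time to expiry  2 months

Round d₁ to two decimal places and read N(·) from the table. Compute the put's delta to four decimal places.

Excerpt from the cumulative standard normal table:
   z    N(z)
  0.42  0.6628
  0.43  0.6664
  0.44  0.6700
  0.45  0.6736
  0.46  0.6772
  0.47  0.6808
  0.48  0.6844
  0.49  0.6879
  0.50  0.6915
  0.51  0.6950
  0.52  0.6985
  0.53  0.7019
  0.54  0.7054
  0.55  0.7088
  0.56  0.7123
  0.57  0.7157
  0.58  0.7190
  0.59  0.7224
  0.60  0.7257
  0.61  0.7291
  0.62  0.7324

-0.3156

T = 0.1667;  σ√T = 0.1960
d₁ = [ln(81/76) + (0.071 + ½·0.48²)·0.1667] / (σ√T) = (0.0637 + 0.0310) / 0.1960 = 0.4835 which rounds to 0.48
N(d₁) = N(0.48) = 0.6844
Δ_put = N(d₁) − 1 = 0.6844 − 1 = -0.3156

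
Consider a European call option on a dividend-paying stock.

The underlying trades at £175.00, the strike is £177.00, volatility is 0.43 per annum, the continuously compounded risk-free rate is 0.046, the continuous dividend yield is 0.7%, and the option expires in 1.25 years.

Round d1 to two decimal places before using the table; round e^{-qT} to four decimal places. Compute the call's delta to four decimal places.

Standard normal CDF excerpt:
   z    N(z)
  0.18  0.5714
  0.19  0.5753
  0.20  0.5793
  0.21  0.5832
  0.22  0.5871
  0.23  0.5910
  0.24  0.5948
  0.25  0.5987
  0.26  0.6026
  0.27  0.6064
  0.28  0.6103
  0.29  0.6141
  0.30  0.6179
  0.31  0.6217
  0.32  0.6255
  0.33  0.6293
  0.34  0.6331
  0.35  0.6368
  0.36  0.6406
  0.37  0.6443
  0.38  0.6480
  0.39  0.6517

σ√T = 0.43·√1.25 = 0.4808
d₁ = [ln(175/177) + (0.046 − 0.007 + ½·0.43²)·1.25] / (σ√T) = (-0.0114 + 0.1643) / 0.4808 = 0.3181 ⇒ 0.32
N(d₁) = N(0.32) = 0.6255
Δ_call = e^(−qT)·N(d₁) = 0.9913·0.6255 = 0.6201

0.6201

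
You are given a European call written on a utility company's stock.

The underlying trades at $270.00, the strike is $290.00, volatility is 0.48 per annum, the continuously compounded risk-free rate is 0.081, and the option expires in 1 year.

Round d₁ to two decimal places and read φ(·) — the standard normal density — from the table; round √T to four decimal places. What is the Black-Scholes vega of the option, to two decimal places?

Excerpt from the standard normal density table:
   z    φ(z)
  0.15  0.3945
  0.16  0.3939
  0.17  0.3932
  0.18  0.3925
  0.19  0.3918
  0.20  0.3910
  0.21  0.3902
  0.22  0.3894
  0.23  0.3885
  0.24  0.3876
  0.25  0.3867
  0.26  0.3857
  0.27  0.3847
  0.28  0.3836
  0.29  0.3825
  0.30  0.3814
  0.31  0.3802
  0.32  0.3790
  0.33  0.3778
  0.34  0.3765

σ√T = 0.48·√1 = 0.4800
d₁ = [ln(270/290) + (0.081 + ½·0.48²)·1] / (σ√T) = (-0.0715 + 0.1962) / 0.4800 = 0.2599 → 0.26
√T = √1 = 1.0000
φ(d₁) = φ(0.26) = 0.3857
vega = S·φ(d₁)·√T = 270·0.3857·1.0000 = 104.1390
(Vega is the same for a European call and put with the same parameters.)

104.14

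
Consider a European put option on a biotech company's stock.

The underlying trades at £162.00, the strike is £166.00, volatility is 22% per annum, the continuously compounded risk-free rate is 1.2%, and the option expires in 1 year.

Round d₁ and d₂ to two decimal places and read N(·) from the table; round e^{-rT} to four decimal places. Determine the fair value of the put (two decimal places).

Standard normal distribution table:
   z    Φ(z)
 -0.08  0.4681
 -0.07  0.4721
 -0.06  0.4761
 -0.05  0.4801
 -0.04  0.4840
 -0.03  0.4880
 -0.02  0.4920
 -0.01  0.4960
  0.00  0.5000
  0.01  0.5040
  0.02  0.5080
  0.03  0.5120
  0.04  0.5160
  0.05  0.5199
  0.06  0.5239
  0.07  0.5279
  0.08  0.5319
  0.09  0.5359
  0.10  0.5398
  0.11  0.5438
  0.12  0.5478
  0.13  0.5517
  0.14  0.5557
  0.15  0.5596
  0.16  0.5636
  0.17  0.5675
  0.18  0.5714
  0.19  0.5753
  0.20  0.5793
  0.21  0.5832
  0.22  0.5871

σ√T = 0.22 × 1.0000 = 0.2200
d₁ = [ln(162/166) + (0.012 + ½·0.22²)·1] / (σ√T) = (-0.0244 + 0.0362) / 0.2200 = 0.0537 → 0.05
d₂ = 0.0537 − 0.2200 = -0.1663 → -0.17
exp(−rT) = exp(−0.012·1) = 0.9881
N(−d₂) = N(0.17) = 0.5675;  N(−d₁) = N(-0.05) = 0.4801
P = 166·0.9881·0.5675 − 162·0.4801 = 93.0840 − 77.7762 = 15.3078

£15.31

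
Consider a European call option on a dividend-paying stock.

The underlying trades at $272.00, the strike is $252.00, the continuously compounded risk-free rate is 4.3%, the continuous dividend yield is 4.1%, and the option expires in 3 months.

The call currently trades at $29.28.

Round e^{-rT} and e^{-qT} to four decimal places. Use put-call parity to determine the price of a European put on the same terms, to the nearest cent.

e^(−qT) = e^(−0.041·0.25) = 0.9898;  e^(−rT) = e^(−0.043·0.25) = 0.9893
Put-call parity: C − P = S·e^(−qT) − K·e^(−rT) = 272·0.9898 − 252·0.9893 = 269.2256 − 249.3036 = 19.9220
P = C − (C − P) = 29.28 − (19.9220) = 9.3580

$9.36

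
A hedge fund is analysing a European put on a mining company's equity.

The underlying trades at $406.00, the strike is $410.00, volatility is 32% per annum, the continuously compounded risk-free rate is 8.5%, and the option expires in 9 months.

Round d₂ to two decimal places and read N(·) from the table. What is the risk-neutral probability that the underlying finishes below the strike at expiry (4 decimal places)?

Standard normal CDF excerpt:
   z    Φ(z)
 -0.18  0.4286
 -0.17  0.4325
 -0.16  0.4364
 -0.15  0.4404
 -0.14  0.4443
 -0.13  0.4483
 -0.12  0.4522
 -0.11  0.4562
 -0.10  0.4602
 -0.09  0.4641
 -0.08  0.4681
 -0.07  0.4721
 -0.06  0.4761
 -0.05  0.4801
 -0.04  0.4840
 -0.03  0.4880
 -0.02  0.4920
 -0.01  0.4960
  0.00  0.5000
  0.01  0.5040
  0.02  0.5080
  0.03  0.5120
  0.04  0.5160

0.4761

σ√T = 0.32 × 0.8660 = 0.2771
d₁ = [ln(406/410) + (0.085 + 0.32²/2)·0.75] / 0.2771 = [-0.0098 + 0.1022] / 0.2771 = 0.3332 → 0.33
d₂ = d₁ − σ√T = 0.3332 − 0.2771 = 0.0561 → 0.06
Risk-neutral Pr[S_T < K] = N(−d₂) = N(-0.06) = 0.4761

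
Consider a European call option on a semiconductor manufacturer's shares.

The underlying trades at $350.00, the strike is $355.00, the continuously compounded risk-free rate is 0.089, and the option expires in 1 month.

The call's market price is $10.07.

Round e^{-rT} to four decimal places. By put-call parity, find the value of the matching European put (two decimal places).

e^(−rT) = e^(−0.089·0.08333) = 0.9926
Put-call parity: C − P = S − K·e^(−rT) = 350 − 355·0.9926 = 350 − 352.3730 = -2.3730
P = C − (C − P) = 10.07 − (-2.3730) = 12.4430

$12.44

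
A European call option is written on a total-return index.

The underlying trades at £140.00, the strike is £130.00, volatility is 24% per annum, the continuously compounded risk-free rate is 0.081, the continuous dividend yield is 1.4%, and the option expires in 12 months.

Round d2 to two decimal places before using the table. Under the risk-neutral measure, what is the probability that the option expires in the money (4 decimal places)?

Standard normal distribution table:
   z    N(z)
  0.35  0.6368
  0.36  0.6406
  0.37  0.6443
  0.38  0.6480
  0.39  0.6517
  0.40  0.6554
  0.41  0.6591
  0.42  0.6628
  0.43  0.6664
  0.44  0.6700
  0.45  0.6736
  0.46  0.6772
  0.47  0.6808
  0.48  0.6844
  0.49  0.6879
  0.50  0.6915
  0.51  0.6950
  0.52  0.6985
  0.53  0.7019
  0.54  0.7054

T = 1;  σ√T = 0.2400
d₁ = [ln(140/130) + (0.081 − 0.014 + 0.24²/2)·1] / 0.2400 = [0.0741 + 0.0958] / 0.2400 = 0.7079 ⇒ 0.71
d₂ = d₁ − σ√T = 0.7079 − 0.2400 = 0.4679 ⇒ 0.47
Risk-neutral Pr[S_T > K] = N(d₂) = N(0.47) = 0.6808

0.6808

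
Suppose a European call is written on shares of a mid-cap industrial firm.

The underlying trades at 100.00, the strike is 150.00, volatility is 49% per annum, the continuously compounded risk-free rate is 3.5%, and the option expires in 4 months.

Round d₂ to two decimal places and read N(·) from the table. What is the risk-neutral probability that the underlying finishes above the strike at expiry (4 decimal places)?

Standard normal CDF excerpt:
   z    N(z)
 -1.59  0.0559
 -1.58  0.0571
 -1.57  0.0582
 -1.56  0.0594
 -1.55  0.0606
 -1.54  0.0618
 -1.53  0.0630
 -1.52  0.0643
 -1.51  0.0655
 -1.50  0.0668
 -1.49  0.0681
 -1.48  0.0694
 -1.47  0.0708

0.0630

σ√T = 0.49·√0.3333 = 0.2829
ln(S/K) + (r + σ²/2)T = ln(100/150) + (0.035 + 0.49²/2)·0.3333 = -0.4055 + 0.0517 = -0.3538
d₁ = -0.3538 / 0.2829 = -1.2505 → -1.25
d₂ = d₁ − σ√T = -1.2505 − 0.2829 = -1.5334 → -1.53
Risk-neutral Pr[S_T > K] = N(d₂) = N(-1.53) = 0.0630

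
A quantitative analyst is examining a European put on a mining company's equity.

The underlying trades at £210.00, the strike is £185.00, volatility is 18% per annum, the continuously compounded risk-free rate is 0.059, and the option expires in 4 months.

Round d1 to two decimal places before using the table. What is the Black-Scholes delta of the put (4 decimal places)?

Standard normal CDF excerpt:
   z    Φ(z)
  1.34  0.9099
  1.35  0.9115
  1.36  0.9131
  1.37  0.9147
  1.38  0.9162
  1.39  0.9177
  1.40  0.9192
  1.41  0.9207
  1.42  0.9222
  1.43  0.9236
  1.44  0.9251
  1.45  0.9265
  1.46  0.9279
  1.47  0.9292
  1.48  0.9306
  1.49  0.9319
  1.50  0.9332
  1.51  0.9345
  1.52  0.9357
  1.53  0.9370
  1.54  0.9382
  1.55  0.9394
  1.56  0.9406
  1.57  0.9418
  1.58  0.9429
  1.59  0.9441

-0.0721

T = 0.3333;  σ√T = 0.1039
d₁ = [ln(210/185) + (0.059 + ½·0.18²)·0.3333] / (σ√T) = (0.1268 + 0.0251) / 0.1039 = 1.4609 ⇒ 1.46
N(d₁) = N(1.46) = 0.9279
Δ_put = N(d₁) − 1 = 0.9279 − 1 = -0.0721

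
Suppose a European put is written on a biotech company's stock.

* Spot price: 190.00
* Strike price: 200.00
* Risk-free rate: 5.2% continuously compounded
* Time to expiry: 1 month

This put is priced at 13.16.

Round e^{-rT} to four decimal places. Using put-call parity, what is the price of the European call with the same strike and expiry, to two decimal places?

e^(−rT) = e^(−0.052·0.08333) = 0.9957
Put-call parity: C − P = S − K·e^(−rT) = 190 − 200·0.9957 = 190 − 199.1400 = -9.1400
C = P + (C − P) = 13.16 + (-9.1400) = 4.0200

4.02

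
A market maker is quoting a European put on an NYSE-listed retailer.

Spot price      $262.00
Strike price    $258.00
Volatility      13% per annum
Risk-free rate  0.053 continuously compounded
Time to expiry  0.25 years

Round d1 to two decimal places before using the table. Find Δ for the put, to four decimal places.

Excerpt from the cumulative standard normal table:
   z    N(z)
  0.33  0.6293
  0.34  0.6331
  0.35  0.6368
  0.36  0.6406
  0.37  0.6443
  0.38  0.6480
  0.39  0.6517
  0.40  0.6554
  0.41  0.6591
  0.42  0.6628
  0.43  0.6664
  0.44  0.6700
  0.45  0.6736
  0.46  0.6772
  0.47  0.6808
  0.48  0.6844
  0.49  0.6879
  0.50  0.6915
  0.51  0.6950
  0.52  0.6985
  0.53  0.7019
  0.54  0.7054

T = 0.25;  σ√T = 0.0650
d₁ = [ln(262/258) + (0.053 + 0.13²/2)·0.25] / 0.0650 = [0.0154 + 0.0154] / 0.0650 = 0.4730 ≈ 0.47
N(d₁) = N(0.47) = 0.6808
Δ_put = N(d₁) − 1 = 0.6808 − 1 = -0.3192

-0.3192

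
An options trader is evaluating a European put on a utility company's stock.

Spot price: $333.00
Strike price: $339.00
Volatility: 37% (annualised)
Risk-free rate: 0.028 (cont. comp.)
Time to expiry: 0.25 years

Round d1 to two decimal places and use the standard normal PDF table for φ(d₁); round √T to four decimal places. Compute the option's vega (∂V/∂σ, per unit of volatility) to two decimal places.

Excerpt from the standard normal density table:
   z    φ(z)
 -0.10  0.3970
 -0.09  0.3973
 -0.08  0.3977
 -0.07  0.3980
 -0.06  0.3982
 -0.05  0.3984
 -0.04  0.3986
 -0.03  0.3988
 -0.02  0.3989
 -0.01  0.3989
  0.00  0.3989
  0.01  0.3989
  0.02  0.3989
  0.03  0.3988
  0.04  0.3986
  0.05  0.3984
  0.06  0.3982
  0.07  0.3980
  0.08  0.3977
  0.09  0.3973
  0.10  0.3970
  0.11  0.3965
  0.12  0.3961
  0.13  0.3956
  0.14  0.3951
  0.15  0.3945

T = 0.25;  σ√T = 0.1850
d₁ = [ln(333/339) + (0.028 + 0.37²/2)·0.25] / 0.1850 = [-0.0179 + 0.0241] / 0.1850 = 0.0338 ⇒ 0.03
√T = √0.25 = 0.5000
φ(d₁) = φ(0.03) = 0.3988
vega = S·φ(d₁)·√T = 333·0.3988·0.5000 = 66.4002
(Vega is the same for a European call and put with the same parameters.)

66.40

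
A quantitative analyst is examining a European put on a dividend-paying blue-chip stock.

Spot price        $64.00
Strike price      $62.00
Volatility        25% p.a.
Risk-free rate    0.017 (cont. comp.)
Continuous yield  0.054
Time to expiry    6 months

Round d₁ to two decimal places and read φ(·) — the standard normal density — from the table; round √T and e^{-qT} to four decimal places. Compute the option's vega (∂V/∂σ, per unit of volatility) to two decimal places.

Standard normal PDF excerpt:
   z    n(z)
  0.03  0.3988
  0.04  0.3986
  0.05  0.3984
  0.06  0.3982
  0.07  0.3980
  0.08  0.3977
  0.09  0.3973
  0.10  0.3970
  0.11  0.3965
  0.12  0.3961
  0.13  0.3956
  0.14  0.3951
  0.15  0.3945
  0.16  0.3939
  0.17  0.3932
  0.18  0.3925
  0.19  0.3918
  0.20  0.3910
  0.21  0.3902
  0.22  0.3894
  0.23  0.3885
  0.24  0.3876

17.35

σ√T = 0.25 × 0.7071 = 0.1768
d₁ = [ln(64/62) + (0.017 − 0.054 + 0.25²/2)·0.5] / 0.1768 = [0.0317 − 0.0029] / 0.1768 = 0.1633 ⇒ 0.16
√T = √0.5 = 0.7071
φ(d₁) = φ(0.16) = 0.3939
exp(−qT) = exp(−0.054·0.5) = 0.9734
vega = S·exp(−qT)·φ(d₁)·√T = 64·0.9734·0.3939·0.7071 = 17.3515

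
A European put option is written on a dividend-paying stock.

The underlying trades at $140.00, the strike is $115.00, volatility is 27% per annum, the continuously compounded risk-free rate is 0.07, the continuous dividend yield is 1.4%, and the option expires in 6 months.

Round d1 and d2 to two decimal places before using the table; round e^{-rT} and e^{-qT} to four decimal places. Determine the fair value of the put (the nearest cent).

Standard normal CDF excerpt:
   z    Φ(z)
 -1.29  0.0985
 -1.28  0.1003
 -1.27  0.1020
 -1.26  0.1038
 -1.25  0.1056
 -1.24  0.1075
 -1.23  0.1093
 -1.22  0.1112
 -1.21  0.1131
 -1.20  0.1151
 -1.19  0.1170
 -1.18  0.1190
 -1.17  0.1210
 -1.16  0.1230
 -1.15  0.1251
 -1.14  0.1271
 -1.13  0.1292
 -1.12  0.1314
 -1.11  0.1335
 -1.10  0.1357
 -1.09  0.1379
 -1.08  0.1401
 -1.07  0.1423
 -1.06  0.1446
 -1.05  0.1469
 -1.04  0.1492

T = 0.5;  σ√T = 0.1909
d₁ = [ln(140/115) + (0.07 − 0.014 + 0.27²/2)·0.5] / 0.1909 = [0.1967 + 0.0462] / 0.1909 = 1.2725 → 1.27
d₂ = d₁ − σ√T = 1.2725 − 0.1909 = 1.0815 → 1.08
e^(−qT) = e^(−0.014·0.5) = 0.9930;  e^(−rT) = e^(−0.07·0.5) = 0.9656
P = 115·0.9656·N(-1.08) − 140·0.9930·N(-1.27) = 115·0.9656·0.1401 − 140·0.9930·0.1020 = 15.5573 − 14.1800 = 1.3772

$1.38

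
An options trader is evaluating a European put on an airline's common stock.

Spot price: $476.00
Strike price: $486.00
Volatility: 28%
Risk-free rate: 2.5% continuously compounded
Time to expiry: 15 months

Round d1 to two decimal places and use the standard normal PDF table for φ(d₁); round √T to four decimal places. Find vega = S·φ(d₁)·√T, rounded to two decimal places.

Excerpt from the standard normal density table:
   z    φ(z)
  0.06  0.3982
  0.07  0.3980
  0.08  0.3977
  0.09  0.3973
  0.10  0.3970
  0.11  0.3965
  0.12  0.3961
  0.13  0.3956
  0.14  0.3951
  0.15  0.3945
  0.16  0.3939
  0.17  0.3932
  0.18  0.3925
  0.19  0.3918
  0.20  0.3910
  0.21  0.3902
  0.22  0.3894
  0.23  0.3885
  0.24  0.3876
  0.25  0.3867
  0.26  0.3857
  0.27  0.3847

σ√T = 0.28·√1.25 = 0.3130
d₁ = [ln(476/486) + (0.025 + ½·0.28²)·1.25] / (σ√T) = (-0.0208 + 0.0803) / 0.3130 = 0.1899 ≈ 0.19
√T = √1.25 = 1.1180
φ(d₁) = φ(0.19) = 0.3918
vega = S·φ(d₁)·√T = 476·0.3918·1.1180 = 208.5034

208.50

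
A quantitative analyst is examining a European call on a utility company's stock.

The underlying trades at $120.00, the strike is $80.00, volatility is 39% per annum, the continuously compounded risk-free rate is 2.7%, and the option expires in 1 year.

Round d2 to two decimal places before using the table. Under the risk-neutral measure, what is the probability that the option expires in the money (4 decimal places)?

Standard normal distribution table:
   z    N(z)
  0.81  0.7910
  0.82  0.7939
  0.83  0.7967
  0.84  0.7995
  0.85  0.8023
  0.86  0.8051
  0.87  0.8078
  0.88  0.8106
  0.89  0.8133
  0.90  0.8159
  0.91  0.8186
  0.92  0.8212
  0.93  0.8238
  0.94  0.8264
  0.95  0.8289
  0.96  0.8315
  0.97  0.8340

σ√T = 0.39·√1 = 0.3900
d₁ = [ln(120/80) + (0.027 + 0.39²/2)·1] / 0.3900 = [0.4055 + 0.1031] / 0.3900 = 1.3039 ≈ 1.30
d₂ = d₁ − σ√T = 1.3039 − 0.3900 = 0.9139 ≈ 0.91
Pr(exercise) under Q = N(d₂) = 0.8186

0.8186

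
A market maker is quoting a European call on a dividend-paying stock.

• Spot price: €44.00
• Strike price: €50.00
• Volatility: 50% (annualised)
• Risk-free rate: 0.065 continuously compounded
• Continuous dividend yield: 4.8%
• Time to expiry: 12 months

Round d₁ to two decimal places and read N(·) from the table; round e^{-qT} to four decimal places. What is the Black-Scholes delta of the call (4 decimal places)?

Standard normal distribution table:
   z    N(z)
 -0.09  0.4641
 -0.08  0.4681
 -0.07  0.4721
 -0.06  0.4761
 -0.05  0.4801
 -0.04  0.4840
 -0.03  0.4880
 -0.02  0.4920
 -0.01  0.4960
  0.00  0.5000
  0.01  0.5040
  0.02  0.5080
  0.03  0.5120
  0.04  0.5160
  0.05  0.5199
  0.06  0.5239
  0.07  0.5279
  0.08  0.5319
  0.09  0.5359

0.4880

T = 1;  σ√T = 0.5000
d₁ = [ln(44/50) + (0.065 − 0.048 + 0.5²/2)·1] / 0.5000 = [-0.1278 + 0.1420] / 0.5000 = 0.0283 ≈ 0.03
N(d₁) = N(0.03) = 0.5120
Δ_call = exp(−qT)·N(d₁) = 0.9531·0.5120 = 0.4880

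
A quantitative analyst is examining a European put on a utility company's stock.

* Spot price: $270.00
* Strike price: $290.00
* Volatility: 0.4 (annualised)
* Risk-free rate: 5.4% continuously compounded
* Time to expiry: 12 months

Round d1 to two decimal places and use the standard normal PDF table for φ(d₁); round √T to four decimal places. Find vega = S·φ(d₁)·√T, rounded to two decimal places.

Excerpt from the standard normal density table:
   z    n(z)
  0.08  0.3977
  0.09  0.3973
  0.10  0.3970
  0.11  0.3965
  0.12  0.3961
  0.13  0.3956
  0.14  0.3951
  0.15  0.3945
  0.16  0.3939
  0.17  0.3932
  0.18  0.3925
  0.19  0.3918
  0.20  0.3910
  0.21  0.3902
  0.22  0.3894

106.35

σ√T = 0.4·√1 = 0.4000
d₁ = [ln(270/290) + (0.054 + 0.4²/2)·1] / 0.4000 = [-0.0715 + 0.1340] / 0.4000 = 0.1564 → 0.16
√T = √1 = 1.0000
φ(d₁) = φ(0.16) = 0.3939
vega = S·φ(d₁)·√T = 270·0.3939·1.0000 = 106.3530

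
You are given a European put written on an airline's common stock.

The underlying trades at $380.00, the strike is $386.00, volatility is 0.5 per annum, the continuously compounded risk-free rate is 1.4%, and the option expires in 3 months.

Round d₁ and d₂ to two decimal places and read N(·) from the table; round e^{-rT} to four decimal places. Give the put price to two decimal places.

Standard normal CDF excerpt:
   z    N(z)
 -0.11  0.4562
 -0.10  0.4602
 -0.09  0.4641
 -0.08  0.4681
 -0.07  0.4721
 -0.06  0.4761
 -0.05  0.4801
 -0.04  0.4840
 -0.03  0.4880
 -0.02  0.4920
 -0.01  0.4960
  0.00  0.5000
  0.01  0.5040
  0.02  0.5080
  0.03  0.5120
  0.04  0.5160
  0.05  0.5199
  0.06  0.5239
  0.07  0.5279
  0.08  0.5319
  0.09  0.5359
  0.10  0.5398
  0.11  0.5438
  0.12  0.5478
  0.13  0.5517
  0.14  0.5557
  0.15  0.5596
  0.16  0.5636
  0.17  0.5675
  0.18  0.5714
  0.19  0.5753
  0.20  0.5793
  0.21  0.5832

σ√T = 0.5·√0.25 = 0.2500
ln(S/K) + (r + σ²/2)T = ln(380/386) + (0.014 + 0.5²/2)·0.25 = -0.0157 + 0.0348 = 0.0191
d₁ = 0.0191 / 0.2500 = 0.0763 → 0.08
d₂ = d₁ − σ√T = 0.0763 − 0.2500 = -0.1737 → -0.17
e^(−rT) = e^(−0.014·0.25) = 0.9965
N(−d₂) = N(0.17) = 0.5675;  N(−d₁) = N(-0.08) = 0.4681
P = 386·0.9965·0.5675 − 380·0.4681 = 218.2883 − 177.8780 = 40.4103

$40.41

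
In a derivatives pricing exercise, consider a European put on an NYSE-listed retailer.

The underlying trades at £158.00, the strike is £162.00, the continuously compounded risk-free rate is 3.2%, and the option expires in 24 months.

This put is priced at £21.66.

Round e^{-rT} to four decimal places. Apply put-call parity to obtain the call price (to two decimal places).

£27.70

exp(−rT) = exp(−0.032·2) = 0.9380
Put-call parity: C − P = S − K·e^(−rT) = 158 − 162·0.9380 = 158 − 151.9560 = 6.0440
C = P + (C − P) = 21.66 + (6.0440) = 27.7040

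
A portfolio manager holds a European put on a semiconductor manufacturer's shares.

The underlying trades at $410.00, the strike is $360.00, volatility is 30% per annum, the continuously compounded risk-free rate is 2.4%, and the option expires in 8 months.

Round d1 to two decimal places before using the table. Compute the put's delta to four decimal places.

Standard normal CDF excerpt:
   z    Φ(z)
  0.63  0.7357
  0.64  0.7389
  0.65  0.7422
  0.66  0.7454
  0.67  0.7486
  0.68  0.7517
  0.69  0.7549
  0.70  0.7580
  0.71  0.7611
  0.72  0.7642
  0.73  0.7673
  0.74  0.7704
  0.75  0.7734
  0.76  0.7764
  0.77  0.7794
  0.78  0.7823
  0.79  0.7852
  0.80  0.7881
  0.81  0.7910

σ√T = 0.3 × 0.8165 = 0.2449
d₁ = [ln(410/360) + (0.024 + 0.3²/2)·0.6667] / 0.2449 = [0.1301 + 0.0460] / 0.2449 = 0.7187 ⇒ 0.72
N(d₁) = N(0.72) = 0.7642
Δ_put = N(d₁) − 1 = 0.7642 − 1 = -0.2358

-0.2358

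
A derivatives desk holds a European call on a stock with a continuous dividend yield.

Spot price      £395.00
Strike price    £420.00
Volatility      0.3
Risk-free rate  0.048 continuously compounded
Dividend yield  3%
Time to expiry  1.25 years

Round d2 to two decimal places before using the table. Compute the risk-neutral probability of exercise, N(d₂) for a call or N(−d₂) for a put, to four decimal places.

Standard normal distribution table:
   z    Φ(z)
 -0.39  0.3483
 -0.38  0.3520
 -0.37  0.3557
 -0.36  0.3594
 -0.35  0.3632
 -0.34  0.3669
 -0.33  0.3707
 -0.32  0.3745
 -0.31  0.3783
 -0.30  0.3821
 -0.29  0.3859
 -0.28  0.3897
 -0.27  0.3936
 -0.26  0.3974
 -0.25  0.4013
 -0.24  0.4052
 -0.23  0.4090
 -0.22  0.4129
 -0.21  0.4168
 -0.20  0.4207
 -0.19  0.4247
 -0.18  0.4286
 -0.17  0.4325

σ√T = 0.3·√1.25 = 0.3354
d₁ = [ln(395/420) + (0.048 − 0.03 + 0.3²/2)·1.25] / 0.3354 = [-0.0614 + 0.0788] / 0.3354 = 0.0518 ≈ 0.05
d₂ = d₁ − σ√T = 0.0518 − 0.3354 = -0.2836 ≈ -0.28
Risk-neutral Pr[S_T > K] = N(d₂) = N(-0.28) = 0.3897

0.3897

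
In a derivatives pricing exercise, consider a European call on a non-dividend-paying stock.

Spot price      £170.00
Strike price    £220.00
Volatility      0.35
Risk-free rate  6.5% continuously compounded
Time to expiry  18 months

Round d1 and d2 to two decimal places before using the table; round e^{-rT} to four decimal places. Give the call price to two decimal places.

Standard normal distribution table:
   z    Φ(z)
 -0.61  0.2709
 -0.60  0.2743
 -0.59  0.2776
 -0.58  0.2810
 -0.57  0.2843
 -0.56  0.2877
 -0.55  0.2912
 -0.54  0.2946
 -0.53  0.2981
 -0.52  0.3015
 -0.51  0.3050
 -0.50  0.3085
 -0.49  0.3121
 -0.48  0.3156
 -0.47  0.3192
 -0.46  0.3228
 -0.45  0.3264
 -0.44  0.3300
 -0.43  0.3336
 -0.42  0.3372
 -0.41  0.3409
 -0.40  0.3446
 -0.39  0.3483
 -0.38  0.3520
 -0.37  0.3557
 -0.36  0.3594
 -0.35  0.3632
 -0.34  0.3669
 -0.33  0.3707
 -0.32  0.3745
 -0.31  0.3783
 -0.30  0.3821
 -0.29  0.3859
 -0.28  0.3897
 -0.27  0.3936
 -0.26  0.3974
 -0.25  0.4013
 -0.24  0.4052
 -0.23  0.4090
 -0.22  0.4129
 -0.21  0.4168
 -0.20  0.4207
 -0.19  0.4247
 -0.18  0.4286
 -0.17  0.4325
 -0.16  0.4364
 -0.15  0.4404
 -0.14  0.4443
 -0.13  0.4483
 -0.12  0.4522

£18.79

σ√T = 0.35·√1.5 = 0.4287
d₁ = [ln(170/220) + (0.065 + ½·0.35²)·1.5] / (σ√T) = (-0.2578 + 0.1894) / 0.4287 = -0.1597 which rounds to -0.16
d₂ = -0.1597 − 0.4287 = -0.5884 which rounds to -0.59
exp(−rT) = exp(−0.065·1.5) = 0.9071
C = 170·N(-0.16) − 220·0.9071·N(-0.59) = 170·0.4364 − 220·0.9071·0.2776 = 74.1880 − 55.3984 = 18.7896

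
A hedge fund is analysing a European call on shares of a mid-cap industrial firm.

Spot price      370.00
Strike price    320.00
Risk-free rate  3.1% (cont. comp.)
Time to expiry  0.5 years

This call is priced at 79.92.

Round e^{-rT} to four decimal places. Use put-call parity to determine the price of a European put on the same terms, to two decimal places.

exp(−rT) = exp(−0.031·0.5) = 0.9846
Put-call parity: C − P = S − K·e^(−rT) = 370 − 320·0.9846 = 370 − 315.0720 = 54.9280
P = C − (C − P) = 79.92 − (54.9280) = 24.9920

24.99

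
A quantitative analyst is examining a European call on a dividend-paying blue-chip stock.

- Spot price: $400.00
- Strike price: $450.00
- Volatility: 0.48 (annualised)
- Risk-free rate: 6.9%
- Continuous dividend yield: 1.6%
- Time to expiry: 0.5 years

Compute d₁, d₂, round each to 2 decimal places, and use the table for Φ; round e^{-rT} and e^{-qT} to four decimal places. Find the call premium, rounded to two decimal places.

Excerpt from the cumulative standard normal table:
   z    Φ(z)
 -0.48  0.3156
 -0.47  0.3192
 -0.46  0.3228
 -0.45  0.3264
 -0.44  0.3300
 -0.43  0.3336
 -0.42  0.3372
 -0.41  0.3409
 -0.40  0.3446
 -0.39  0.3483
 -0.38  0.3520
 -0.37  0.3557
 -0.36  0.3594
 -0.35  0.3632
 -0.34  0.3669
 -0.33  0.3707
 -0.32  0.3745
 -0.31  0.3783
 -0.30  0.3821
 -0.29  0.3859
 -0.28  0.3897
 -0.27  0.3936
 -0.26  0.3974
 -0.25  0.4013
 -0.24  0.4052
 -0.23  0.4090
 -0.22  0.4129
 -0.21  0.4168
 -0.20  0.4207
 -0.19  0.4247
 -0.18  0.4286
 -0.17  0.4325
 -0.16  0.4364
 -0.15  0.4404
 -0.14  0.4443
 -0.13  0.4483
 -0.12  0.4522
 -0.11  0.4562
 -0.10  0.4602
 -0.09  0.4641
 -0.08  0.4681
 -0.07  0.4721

T = 0.5;  σ√T = 0.3394
d₁ = [ln(400/450) + (0.069 − 0.016 + ½·0.48²)·0.5] / (σ√T) = (-0.1178 + 0.0841) / 0.3394 = -0.0992 ≈ -0.10
d₂ = -0.0992 − 0.3394 = -0.4387 ≈ -0.44
e^(−qT) = e^(−0.016·0.5) = 0.9920;  e^(−rT) = e^(−0.069·0.5) = 0.9661
N(d₁) = N(-0.10) = 0.4602;  N(d₂) = N(-0.44) = 0.3300
C = 400·0.9920·0.4602 − 450·0.9661·0.3300 = 182.6074 − 143.4659 = 39.1415

$39.14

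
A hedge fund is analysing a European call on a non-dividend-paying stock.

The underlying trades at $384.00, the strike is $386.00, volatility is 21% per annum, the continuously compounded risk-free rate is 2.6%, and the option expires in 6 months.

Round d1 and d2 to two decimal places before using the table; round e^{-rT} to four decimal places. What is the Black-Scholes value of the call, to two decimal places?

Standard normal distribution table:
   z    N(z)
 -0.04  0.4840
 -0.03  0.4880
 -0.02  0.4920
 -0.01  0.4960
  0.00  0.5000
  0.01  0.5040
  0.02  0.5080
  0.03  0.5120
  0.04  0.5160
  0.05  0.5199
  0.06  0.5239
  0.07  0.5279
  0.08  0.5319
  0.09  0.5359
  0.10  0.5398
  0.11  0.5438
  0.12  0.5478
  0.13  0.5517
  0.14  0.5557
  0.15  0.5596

$24.39

σ√T = 0.21 × 0.7071 = 0.1485
d₁ = [ln(384/386) + (0.026 + 0.21²/2)·0.5] / 0.1485 = [-0.0052 + 0.0240] / 0.1485 = 0.1268 → 0.13
d₂ = d₁ − σ√T = 0.1268 − 0.1485 = -0.0217 → -0.02
exp(−rT) = exp(−0.026·0.5) = 0.9871
C = 384·N(0.13) − 386·0.9871·N(-0.02) = 384·0.5517 − 386·0.9871·0.4920 = 211.8528 − 187.4621 = 24.3907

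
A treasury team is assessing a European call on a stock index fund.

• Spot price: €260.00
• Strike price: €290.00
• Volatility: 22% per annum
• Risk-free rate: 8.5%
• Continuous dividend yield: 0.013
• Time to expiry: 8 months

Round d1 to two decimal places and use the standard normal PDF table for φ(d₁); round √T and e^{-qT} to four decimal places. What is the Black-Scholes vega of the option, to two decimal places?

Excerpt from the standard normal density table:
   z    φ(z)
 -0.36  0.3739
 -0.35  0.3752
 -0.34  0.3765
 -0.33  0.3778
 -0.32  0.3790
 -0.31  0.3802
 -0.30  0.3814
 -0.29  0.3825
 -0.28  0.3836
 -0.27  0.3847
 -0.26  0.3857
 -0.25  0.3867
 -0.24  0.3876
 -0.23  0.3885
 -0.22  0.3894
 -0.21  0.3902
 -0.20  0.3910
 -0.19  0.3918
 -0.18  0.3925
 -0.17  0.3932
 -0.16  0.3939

σ√T = 0.22·√0.6667 = 0.1796
ln(S/K) + (r − q + σ²/2)T = ln(260/290) + (0.085 − 0.013 + 0.22²/2)·0.6667 = -0.1092 + 0.0641 = -0.0451
d₁ = -0.0451 / 0.1796 = -0.2509 ⇒ -0.25
√T = √0.6667 = 0.8165
φ(d₁) = φ(-0.25) = 0.3867
exp(−qT) = exp(−0.013·0.6667) = 0.9914
vega = S·exp(−qT)·φ(d₁)·√T = 260·0.9914·0.3867·0.8165 = 81.3865

81.39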